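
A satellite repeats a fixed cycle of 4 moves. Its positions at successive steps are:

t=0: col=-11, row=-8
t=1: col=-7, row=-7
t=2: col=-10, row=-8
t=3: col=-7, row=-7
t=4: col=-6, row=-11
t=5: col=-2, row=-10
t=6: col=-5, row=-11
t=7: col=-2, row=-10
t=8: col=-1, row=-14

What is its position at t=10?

Step-to-step displacements: (+4, +1), (-3, -1), (+3, +1), (+1, -4), (+4, +1), (-3, -1), (+3, +1), (+1, -4) — a repeating cycle of length 4.
step 9: apply (+4, +1) → col=3, row=-13
step 10: apply (-3, -1) → col=0, row=-14

col=0, row=-14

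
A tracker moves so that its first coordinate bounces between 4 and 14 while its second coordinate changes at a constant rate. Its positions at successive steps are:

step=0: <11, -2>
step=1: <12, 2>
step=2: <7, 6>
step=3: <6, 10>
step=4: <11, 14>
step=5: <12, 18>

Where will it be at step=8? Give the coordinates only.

<11, 30>

The first coordinate travels 5 per step and bounces off the walls at 4 and 14.
  step 6: 12 → 7
  step 7: 7 → 6
  step 8: 6 → 11
The second coordinate changes by +4 each step: at step 8 it is 30.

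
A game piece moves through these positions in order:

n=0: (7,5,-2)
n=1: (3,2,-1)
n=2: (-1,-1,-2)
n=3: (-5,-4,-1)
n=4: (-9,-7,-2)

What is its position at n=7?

First: linear, -4 per step → -21 at step 7.
Second: linear, -3 per step → -16 at step 7.
Third: cycles through -2, -1 every 2 steps. Step 7 lands at position 1 of the cycle → -1.

(-21,-16,-1)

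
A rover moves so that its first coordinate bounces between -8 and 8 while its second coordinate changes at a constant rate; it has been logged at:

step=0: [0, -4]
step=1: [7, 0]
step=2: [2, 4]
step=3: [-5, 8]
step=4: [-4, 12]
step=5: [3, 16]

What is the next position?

[6, 20]

The first coordinate reflects between -8 and 8, moving 7 per step.
  step 6: 3 → 6
The second coordinate changes by +4 each step: at step 6 it is 20.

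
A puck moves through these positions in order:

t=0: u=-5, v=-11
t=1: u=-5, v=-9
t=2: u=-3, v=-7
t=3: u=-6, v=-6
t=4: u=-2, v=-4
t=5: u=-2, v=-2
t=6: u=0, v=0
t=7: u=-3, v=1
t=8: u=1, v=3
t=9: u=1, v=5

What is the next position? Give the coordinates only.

u=3, v=7

The moves between consecutive positions are (+0,+2), (+2,+2), (-3,+1), (+4,+2), (+0,+2), (+2,+2), (-3,+1), (+4,+2), (+0,+2); they repeat the 4-cycle [(+0,+2), (+2,+2), (-3,+1), (+4,+2)].
step 10: apply (+2,+2) → u=3, v=7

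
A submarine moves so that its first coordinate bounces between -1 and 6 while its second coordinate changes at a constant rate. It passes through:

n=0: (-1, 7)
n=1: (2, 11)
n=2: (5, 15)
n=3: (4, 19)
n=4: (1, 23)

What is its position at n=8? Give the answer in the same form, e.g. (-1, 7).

(3, 39)

The first coordinate travels 3 per step and bounces off the walls at -1 and 6.
  step 5: 1 → 0
  step 6: 0 → 3
  step 7: 3 → 6
  step 8: 6 → 3
The second coordinate changes by +4 each step: at step 8 it is 39.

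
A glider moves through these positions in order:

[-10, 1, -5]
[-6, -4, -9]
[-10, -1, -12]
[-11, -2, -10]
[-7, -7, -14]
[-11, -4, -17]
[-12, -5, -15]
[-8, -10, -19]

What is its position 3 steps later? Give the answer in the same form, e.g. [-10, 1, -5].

[-9, -13, -24]

The moves between consecutive positions are [+4, -5, -4], [-4, +3, -3], [-1, -1, +2], [+4, -5, -4], [-4, +3, -3], [-1, -1, +2], [+4, -5, -4]; they repeat the 3-cycle [[+4, -5, -4], [-4, +3, -3], [-1, -1, +2]].
step 8: apply [-4, +3, -3] → [-12, -7, -22]
step 9: apply [-1, -1, +2] → [-13, -8, -20]
step 10: apply [+4, -5, -4] → [-9, -13, -24]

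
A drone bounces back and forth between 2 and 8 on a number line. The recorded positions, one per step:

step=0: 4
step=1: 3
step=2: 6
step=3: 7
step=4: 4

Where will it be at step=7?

7

The value travels 3 per step and bounces off the walls at 2 and 8.
  step 5: 4 → 3
  step 6: 3 → 6
  step 7: 6 → 7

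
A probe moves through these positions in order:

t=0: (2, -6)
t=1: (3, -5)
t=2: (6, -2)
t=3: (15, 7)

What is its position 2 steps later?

Step-to-step displacements: (+1, +1), (+3, +3), (+9, +9); each is 3× the previous.
step 4: (15, 7) + (+27, +27) → (42, 34)
step 5: (42, 34) + (+81, +81) → (123, 115)

(123, 115)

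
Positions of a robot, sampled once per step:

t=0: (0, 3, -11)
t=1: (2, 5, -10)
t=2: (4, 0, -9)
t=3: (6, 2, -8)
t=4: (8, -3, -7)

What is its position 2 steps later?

The moves between consecutive positions are (+2, +2, +1), (+2, -5, +1), (+2, +2, +1), (+2, -5, +1); they repeat the 2-cycle [(+2, +2, +1), (+2, -5, +1)].
step 5: apply (+2, +2, +1) → (10, -1, -6)
step 6: apply (+2, -5, +1) → (12, -6, -5)

(12, -6, -5)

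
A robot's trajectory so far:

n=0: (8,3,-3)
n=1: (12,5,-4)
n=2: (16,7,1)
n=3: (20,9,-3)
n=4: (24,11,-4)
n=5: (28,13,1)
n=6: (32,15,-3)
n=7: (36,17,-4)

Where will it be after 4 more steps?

(52,25,1)

The first coordinate changes by +4 each step, so at step 11 it is 8 + 11·(4) = 52.
The second coordinate changes by +2 each step, so at step 11 it is 3 + 11·(2) = 25.
The third coordinate repeats the cycle [-3, -4, 1] with period 3; step 11 mod 3 = 2, giving 1.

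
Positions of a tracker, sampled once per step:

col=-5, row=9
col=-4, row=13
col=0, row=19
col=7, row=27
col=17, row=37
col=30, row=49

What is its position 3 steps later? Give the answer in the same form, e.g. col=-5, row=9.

col=87, row=97

Taking differences between consecutive positions: (+1, +4), (+4, +6), (+7, +8), (+10, +10), (+13, +12). These grow by (+3, +2) each step.
step 6: col=30, row=49 + (+16, +14) → col=46, row=63
step 7: col=46, row=63 + (+19, +16) → col=65, row=79
step 8: col=65, row=79 + (+22, +18) → col=87, row=97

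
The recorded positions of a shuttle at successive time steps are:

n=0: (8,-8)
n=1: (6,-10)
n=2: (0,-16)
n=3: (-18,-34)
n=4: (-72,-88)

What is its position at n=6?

The jumps are (-2,-2), (-6,-6), (-18,-18), (-54,-54) — a geometric progression with ratio 3.
step 5: (-72,-88) + (-162,-162) → (-234,-250)
step 6: (-234,-250) + (-486,-486) → (-720,-736)

(-720,-736)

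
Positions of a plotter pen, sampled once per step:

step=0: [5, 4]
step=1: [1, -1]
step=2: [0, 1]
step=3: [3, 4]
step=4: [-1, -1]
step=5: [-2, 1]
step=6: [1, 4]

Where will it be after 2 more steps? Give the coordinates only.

[-4, 1]

Differencing gives [-4, -5], [-1, +2], [+3, +3], [-4, -5], [-1, +2], [+3, +3]. This is the pattern [-4, -5], [-1, +2], [+3, +3] repeated.
step 7: apply [-4, -5] → [-3, -1]
step 8: apply [-1, +2] → [-4, 1]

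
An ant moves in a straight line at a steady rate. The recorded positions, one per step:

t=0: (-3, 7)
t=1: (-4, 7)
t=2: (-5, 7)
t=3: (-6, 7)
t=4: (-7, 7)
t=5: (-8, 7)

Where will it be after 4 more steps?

(-12, 7)

Each step adds (-1, +0) to the position.
step 6: (-8, 7) + (-1, +0) → (-9, 7)
step 7: (-9, 7) + (-1, +0) → (-10, 7)
step 8: (-10, 7) + (-1, +0) → (-11, 7)
step 9: (-11, 7) + (-1, +0) → (-12, 7)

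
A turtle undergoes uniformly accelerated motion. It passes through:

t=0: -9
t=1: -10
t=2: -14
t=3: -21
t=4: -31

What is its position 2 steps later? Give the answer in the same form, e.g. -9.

Taking differences between consecutive positions: -1, -4, -7, -10. These grow by -3 each step.
step 5: -31 − 13 → -44
step 6: -44 − 16 → -60

-60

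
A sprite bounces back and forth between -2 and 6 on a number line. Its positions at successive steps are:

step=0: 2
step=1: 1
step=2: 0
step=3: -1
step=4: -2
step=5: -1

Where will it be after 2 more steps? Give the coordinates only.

1

The value travels 1 per step and bounces off the walls at -2 and 6.
  step 6: -1 → 0
  step 7: 0 → 1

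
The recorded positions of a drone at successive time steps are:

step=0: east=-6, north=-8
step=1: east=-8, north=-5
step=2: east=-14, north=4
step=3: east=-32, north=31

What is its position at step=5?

east=-248, north=355

The jumps are (-2,+3), (-6,+9), (-18,+27) — a geometric progression with ratio 3.
step 4: east=-32, north=31 + (-54,+81) → east=-86, north=112
step 5: east=-86, north=112 + (-162,+243) → east=-248, north=355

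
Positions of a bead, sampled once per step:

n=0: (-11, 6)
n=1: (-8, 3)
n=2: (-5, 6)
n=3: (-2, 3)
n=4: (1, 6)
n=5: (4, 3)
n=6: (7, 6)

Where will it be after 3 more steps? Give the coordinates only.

(16, 3)

The moves between consecutive positions are (+3, -3), (+3, +3), (+3, -3), (+3, +3), (+3, -3), (+3, +3); they repeat the 2-cycle [(+3, -3), (+3, +3)].
step 7: apply (+3, -3) → (10, 3)
step 8: apply (+3, +3) → (13, 6)
step 9: apply (+3, -3) → (16, 3)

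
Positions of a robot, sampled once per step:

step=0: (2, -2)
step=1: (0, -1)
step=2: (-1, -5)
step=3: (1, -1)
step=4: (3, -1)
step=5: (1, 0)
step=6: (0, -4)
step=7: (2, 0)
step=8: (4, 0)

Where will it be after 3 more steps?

The moves between consecutive positions are (-2, +1), (-1, -4), (+2, +4), (+2, +0), (-2, +1), (-1, -4), (+2, +4), (+2, +0); they repeat the 4-cycle [(-2, +1), (-1, -4), (+2, +4), (+2, +0)].
step 9: apply (-2, +1) → (2, 1)
step 10: apply (-1, -4) → (1, -3)
step 11: apply (+2, +4) → (3, 1)

(3, 1)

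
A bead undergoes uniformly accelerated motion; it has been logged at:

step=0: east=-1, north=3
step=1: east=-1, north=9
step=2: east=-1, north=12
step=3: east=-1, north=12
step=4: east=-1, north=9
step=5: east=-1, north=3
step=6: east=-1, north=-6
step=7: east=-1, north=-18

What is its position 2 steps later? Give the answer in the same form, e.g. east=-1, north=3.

Taking differences between consecutive positions: (+0, +6), (+0, +3), (+0, +0), (+0, -3), (+0, -6), (+0, -9), (+0, -12). These grow by (+0, -3) each step.
step 8: east=-1, north=-18 + (+0, -15) → east=-1, north=-33
step 9: east=-1, north=-33 + (+0, -18) → east=-1, north=-51

east=-1, north=-51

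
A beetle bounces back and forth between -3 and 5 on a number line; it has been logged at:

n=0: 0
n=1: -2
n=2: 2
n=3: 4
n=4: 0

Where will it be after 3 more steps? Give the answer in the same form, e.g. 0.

4

The value travels 4 per step and bounces off the walls at -3 and 5.
  step 5: 0 → -2
  step 6: -2 → 2
  step 7: 2 → 4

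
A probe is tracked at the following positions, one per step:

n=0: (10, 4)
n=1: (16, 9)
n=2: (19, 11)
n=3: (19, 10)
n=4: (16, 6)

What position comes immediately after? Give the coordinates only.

Taking differences between consecutive positions: (+6, +5), (+3, +2), (+0, -1), (-3, -4). These grow by (-3, -3) each step.
step 5: (16, 6) + (-6, -7) → (10, -1)

(10, -1)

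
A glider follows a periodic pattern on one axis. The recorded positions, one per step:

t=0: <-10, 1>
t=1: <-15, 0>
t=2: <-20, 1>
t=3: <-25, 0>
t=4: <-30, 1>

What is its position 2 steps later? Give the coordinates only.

<-40, 1>

First: linear, -5 per step → -40 at step 6.
Second: cycles through 1, 0 every 2 steps. Step 6 lands at position 0 of the cycle → 1.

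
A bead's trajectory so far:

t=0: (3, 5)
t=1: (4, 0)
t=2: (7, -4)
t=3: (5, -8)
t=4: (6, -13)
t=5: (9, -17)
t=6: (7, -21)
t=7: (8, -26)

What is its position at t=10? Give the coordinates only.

The moves between consecutive positions are (+1, -5), (+3, -4), (-2, -4), (+1, -5), (+3, -4), (-2, -4), (+1, -5); they repeat the 3-cycle [(+1, -5), (+3, -4), (-2, -4)].
step 8: apply (+3, -4) → (11, -30)
step 9: apply (-2, -4) → (9, -34)
step 10: apply (+1, -5) → (10, -39)

(10, -39)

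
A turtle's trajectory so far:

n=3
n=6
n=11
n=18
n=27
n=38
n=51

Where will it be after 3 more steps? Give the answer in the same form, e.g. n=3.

First differences are +3, +5, +7, +9, +11, +13; their common second difference is +2 (constant acceleration).
step 7: 51 + 15 → n=66
step 8: 66 + 17 → n=83
step 9: 83 + 19 → n=102

n=102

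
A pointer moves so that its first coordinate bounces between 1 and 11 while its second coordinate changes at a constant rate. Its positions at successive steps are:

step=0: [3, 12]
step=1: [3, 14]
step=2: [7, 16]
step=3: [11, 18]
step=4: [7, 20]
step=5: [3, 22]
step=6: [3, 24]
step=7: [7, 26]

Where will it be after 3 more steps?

[3, 32]

The first coordinate travels 4 per step and bounces off the walls at 1 and 11.
  step 8: 7 → 11
  step 9: 11 → 7
  step 10: 7 → 3
The second coordinate changes by +2 each step: at step 10 it is 32.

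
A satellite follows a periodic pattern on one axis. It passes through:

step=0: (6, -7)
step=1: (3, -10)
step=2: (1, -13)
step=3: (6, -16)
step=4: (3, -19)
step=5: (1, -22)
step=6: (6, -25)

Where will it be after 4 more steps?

The first coordinate repeats the cycle [6, 3, 1] with period 3; step 10 mod 3 = 1, giving 3.
The second coordinate changes by -3 each step, so at step 10 it is -7 + 10·(-3) = -37.

(3, -37)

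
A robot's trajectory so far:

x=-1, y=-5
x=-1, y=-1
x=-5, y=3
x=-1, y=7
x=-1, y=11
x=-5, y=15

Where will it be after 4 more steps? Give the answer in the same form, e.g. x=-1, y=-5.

X: cycles through -1, -1, -5 every 3 steps. Step 9 lands at position 0 of the cycle → -1.
Y: linear, +4 per step → 31 at step 9.

x=-1, y=31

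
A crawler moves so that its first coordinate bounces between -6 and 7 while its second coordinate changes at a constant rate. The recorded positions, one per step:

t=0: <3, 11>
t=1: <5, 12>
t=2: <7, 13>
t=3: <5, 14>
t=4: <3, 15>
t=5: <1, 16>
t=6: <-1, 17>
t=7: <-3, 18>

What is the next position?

<-5, 19>

The first coordinate reflects between -6 and 7, moving 2 per step.
  step 8: -3 → -5
The second coordinate changes by +1 each step: at step 8 it is 19.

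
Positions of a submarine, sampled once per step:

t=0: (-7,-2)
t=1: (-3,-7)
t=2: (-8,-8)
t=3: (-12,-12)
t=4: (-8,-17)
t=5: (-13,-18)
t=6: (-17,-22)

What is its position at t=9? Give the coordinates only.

Step-to-step displacements: (+4,-5), (-5,-1), (-4,-4), (+4,-5), (-5,-1), (-4,-4) — a repeating cycle of length 3.
step 7: apply (+4,-5) → (-13,-27)
step 8: apply (-5,-1) → (-18,-28)
step 9: apply (-4,-4) → (-22,-32)

(-22,-32)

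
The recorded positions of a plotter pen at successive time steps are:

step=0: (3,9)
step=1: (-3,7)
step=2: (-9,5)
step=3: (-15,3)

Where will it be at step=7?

Each step adds (-6,-2) to the position.
step 4: (-15,3) + (-6,-2) → (-21,1)
step 5: (-21,1) + (-6,-2) → (-27,-1)
step 6: (-27,-1) + (-6,-2) → (-33,-3)
step 7: (-33,-3) + (-6,-2) → (-39,-5)

(-39,-5)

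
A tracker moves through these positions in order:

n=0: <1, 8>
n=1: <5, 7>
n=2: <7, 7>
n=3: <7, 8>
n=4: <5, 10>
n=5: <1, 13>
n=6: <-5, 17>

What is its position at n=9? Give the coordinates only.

First differences are <+4, -1>, <+2, +0>, <+0, +1>, <-2, +2>, <-4, +3>, <-6, +4>; their common second difference is <-2, +1> (constant acceleration).
step 7: <-5, 17> + <-8, +5> → <-13, 22>
step 8: <-13, 22> + <-10, +6> → <-23, 28>
step 9: <-23, 28> + <-12, +7> → <-35, 35>

<-35, 35>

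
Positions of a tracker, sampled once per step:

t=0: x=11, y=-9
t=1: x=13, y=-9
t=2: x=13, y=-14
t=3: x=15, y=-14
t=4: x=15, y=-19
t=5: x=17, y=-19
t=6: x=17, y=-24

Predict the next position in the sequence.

x=19, y=-24

The moves between consecutive positions are (+2, +0), (+0, -5), (+2, +0), (+0, -5), (+2, +0), (+0, -5); they repeat the 2-cycle [(+2, +0), (+0, -5)].
step 7: apply (+2, +0) → x=19, y=-24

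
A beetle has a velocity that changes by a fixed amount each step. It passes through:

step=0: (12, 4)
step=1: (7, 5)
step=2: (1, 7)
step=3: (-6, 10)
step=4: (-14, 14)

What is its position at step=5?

(-23, 19)

Successive displacements: (-5, +1), (-6, +2), (-7, +3), (-8, +4) — each changes by (-1, +1).
step 5: (-14, 14) + (-9, +5) → (-23, 19)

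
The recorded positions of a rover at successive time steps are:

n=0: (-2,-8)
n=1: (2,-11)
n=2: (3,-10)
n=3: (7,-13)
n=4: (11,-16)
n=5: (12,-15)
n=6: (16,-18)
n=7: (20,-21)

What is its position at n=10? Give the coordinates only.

(29,-26)

Step-to-step displacements: (+4,-3), (+1,+1), (+4,-3), (+4,-3), (+1,+1), (+4,-3), (+4,-3) — a repeating cycle of length 3.
step 8: apply (+1,+1) → (21,-20)
step 9: apply (+4,-3) → (25,-23)
step 10: apply (+4,-3) → (29,-26)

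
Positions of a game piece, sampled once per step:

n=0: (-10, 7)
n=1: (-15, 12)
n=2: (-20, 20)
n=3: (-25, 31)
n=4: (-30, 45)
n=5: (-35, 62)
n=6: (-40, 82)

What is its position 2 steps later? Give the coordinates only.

Successive displacements: (-5, +5), (-5, +8), (-5, +11), (-5, +14), (-5, +17), (-5, +20) — each changes by (+0, +3).
step 7: (-40, 82) + (-5, +23) → (-45, 105)
step 8: (-45, 105) + (-5, +26) → (-50, 131)

(-50, 131)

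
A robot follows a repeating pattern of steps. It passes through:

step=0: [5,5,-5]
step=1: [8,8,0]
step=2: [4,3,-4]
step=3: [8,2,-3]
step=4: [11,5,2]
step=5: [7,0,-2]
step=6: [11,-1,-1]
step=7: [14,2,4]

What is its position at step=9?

Step-to-step displacements: [+3,+3,+5], [-4,-5,-4], [+4,-1,+1], [+3,+3,+5], [-4,-5,-4], [+4,-1,+1], [+3,+3,+5] — a repeating cycle of length 3.
step 8: apply [-4,-5,-4] → [10,-3,0]
step 9: apply [+4,-1,+1] → [14,-4,1]

[14,-4,1]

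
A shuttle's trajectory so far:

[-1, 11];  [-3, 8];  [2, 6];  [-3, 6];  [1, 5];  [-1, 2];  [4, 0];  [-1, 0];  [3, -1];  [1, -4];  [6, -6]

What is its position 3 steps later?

The moves between consecutive positions are [-2, -3], [+5, -2], [-5, +0], [+4, -1], [-2, -3], [+5, -2], [-5, +0], [+4, -1], [-2, -3], [+5, -2]; they repeat the 4-cycle [[-2, -3], [+5, -2], [-5, +0], [+4, -1]].
step 11: apply [-5, +0] → [1, -6]
step 12: apply [+4, -1] → [5, -7]
step 13: apply [-2, -3] → [3, -10]

[3, -10]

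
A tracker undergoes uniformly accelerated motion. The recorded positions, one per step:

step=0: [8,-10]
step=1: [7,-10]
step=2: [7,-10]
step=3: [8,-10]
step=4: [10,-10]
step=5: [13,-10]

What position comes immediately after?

Taking differences between consecutive positions: [-1,+0], [+0,+0], [+1,+0], [+2,+0], [+3,+0]. These grow by [+1,+0] each step.
step 6: [13,-10] + [+4,+0] → [17,-10]

[17,-10]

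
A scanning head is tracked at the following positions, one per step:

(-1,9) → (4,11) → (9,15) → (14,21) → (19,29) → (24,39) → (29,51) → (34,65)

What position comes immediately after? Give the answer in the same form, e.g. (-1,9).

Taking differences between consecutive positions: (+5,+2), (+5,+4), (+5,+6), (+5,+8), (+5,+10), (+5,+12), (+5,+14). These grow by (+0,+2) each step.
step 8: (34,65) + (+5,+16) → (39,81)

(39,81)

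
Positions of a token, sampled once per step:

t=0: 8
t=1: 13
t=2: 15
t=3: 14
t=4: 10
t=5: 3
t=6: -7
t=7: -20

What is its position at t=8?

-36

Successive displacements: +5, +2, -1, -4, -7, -10, -13 — each changes by -3.
step 8: -20 − 16 → -36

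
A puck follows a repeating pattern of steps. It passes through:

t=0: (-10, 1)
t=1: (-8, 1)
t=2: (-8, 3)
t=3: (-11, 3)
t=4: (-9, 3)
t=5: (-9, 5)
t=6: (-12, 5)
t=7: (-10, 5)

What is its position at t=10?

Differencing gives (+2, +0), (+0, +2), (-3, +0), (+2, +0), (+0, +2), (-3, +0), (+2, +0). This is the pattern (+2, +0), (+0, +2), (-3, +0) repeated.
step 8: apply (+0, +2) → (-10, 7)
step 9: apply (-3, +0) → (-13, 7)
step 10: apply (+2, +0) → (-11, 7)

(-11, 7)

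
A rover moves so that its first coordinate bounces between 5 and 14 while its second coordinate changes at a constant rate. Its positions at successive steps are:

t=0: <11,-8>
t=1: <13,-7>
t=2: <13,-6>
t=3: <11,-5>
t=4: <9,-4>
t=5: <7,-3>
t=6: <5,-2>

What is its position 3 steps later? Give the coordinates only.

The first coordinate travels 2 per step and bounces off the walls at 5 and 14.
  step 7: 5 → 7
  step 8: 7 → 9
  step 9: 9 → 11
The second coordinate changes by +1 each step: at step 9 it is 1.

<11,1>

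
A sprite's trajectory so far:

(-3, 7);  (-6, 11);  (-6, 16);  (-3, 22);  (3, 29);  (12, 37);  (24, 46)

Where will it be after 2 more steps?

Successive displacements: (-3, +4), (+0, +5), (+3, +6), (+6, +7), (+9, +8), (+12, +9) — each changes by (+3, +1).
step 7: (24, 46) + (+15, +10) → (39, 56)
step 8: (39, 56) + (+18, +11) → (57, 67)

(57, 67)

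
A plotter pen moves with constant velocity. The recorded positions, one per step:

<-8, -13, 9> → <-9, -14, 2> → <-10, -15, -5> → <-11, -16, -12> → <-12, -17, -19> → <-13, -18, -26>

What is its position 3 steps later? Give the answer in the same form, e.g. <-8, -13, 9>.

Each step adds <-1, -1, -7> to the position.
step 6: <-13, -18, -26> + <-1, -1, -7> → <-14, -19, -33>
step 7: <-14, -19, -33> + <-1, -1, -7> → <-15, -20, -40>
step 8: <-15, -20, -40> + <-1, -1, -7> → <-16, -21, -47>

<-16, -21, -47>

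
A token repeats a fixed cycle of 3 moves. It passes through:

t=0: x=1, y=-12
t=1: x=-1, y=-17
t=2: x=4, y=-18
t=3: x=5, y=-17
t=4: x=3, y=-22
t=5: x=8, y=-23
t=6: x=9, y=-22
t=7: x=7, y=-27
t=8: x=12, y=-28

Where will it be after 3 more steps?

x=16, y=-33

The moves between consecutive positions are (-2,-5), (+5,-1), (+1,+1), (-2,-5), (+5,-1), (+1,+1), (-2,-5), (+5,-1); they repeat the 3-cycle [(-2,-5), (+5,-1), (+1,+1)].
step 9: apply (+1,+1) → x=13, y=-27
step 10: apply (-2,-5) → x=11, y=-32
step 11: apply (+5,-1) → x=16, y=-33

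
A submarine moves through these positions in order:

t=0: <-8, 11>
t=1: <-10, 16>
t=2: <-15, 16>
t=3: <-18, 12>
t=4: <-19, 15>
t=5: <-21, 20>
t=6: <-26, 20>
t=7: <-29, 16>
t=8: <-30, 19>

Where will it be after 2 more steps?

<-37, 24>

Differencing gives <-2, +5>, <-5, +0>, <-3, -4>, <-1, +3>, <-2, +5>, <-5, +0>, <-3, -4>, <-1, +3>. This is the pattern <-2, +5>, <-5, +0>, <-3, -4>, <-1, +3> repeated.
step 9: apply <-2, +5> → <-32, 24>
step 10: apply <-5, +0> → <-37, 24>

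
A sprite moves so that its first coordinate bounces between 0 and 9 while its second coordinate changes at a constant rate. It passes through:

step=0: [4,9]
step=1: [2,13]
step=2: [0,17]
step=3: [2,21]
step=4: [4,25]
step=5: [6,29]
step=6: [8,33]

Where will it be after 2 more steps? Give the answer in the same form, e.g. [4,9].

The first coordinate reflects between 0 and 9, moving 2 per step.
  step 7: 8 → 8
  step 8: 8 → 6
The second coordinate changes by +4 each step: at step 8 it is 41.

[6,41]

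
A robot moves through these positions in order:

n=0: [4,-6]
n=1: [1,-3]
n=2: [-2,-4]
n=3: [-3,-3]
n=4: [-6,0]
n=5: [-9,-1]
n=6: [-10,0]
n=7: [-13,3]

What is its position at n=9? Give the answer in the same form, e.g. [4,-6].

The moves between consecutive positions are [-3,+3], [-3,-1], [-1,+1], [-3,+3], [-3,-1], [-1,+1], [-3,+3]; they repeat the 3-cycle [[-3,+3], [-3,-1], [-1,+1]].
step 8: apply [-3,-1] → [-16,2]
step 9: apply [-1,+1] → [-17,3]

[-17,3]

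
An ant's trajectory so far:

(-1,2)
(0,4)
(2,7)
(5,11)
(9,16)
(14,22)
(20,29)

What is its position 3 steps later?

(44,56)

Taking differences between consecutive positions: (+1,+2), (+2,+3), (+3,+4), (+4,+5), (+5,+6), (+6,+7). These grow by (+1,+1) each step.
step 7: (20,29) + (+7,+8) → (27,37)
step 8: (27,37) + (+8,+9) → (35,46)
step 9: (35,46) + (+9,+10) → (44,56)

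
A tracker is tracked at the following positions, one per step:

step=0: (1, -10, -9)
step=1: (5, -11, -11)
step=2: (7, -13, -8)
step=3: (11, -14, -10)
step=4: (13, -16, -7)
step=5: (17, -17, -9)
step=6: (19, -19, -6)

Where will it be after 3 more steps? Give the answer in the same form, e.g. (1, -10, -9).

(29, -23, -7)

Step-to-step displacements: (+4, -1, -2), (+2, -2, +3), (+4, -1, -2), (+2, -2, +3), (+4, -1, -2), (+2, -2, +3) — a repeating cycle of length 2.
step 7: apply (+4, -1, -2) → (23, -20, -8)
step 8: apply (+2, -2, +3) → (25, -22, -5)
step 9: apply (+4, -1, -2) → (29, -23, -7)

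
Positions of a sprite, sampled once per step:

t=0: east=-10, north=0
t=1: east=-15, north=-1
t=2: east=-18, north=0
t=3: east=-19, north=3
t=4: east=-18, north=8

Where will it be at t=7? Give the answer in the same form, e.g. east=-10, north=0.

First differences are (-5,-1), (-3,+1), (-1,+3), (+1,+5); their common second difference is (+2,+2) (constant acceleration).
step 5: east=-18, north=8 + (+3,+7) → east=-15, north=15
step 6: east=-15, north=15 + (+5,+9) → east=-10, north=24
step 7: east=-10, north=24 + (+7,+11) → east=-3, north=35

east=-3, north=35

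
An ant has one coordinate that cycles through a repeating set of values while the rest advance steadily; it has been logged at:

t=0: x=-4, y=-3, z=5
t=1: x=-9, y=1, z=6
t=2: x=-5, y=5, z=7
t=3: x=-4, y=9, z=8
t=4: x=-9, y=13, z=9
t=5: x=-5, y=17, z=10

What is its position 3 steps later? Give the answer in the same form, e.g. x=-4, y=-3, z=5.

x=-5, y=29, z=13

The x coordinate repeats the cycle [-4, -9, -5] with period 3; step 8 mod 3 = 2, giving -5.
The y coordinate changes by +4 each step, so at step 8 it is -3 + 8·(4) = 29.
The z coordinate changes by +1 each step, so at step 8 it is 5 + 8·(1) = 13.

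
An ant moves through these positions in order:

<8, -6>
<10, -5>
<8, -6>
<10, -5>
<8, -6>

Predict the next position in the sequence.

<10, -5>

Step-to-step displacements: <+2, +1>, <-2, -1>, <+2, +1>, <-2, -1>; each is -1× the previous.
step 5: <8, -6> + <+2, +1> → <10, -5>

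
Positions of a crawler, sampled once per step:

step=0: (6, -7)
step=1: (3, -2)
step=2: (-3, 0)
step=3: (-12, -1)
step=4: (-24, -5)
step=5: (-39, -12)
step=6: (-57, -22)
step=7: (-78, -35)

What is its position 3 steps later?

First differences are (-3, +5), (-6, +2), (-9, -1), (-12, -4), (-15, -7), (-18, -10), (-21, -13); their common second difference is (-3, -3) (constant acceleration).
step 8: (-78, -35) + (-24, -16) → (-102, -51)
step 9: (-102, -51) + (-27, -19) → (-129, -70)
step 10: (-129, -70) + (-30, -22) → (-159, -92)

(-159, -92)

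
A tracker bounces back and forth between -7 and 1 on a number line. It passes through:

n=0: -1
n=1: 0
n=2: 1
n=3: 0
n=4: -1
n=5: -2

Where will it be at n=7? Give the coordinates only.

-4

The value reflects between -7 and 1, moving 1 per step.
  step 6: -2 → -3
  step 7: -3 → -4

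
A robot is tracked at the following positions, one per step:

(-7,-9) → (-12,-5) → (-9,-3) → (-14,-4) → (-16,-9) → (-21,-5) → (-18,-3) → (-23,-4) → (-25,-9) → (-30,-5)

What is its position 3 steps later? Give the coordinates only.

Step-to-step displacements: (-5,+4), (+3,+2), (-5,-1), (-2,-5), (-5,+4), (+3,+2), (-5,-1), (-2,-5), (-5,+4) — a repeating cycle of length 4.
step 10: apply (+3,+2) → (-27,-3)
step 11: apply (-5,-1) → (-32,-4)
step 12: apply (-2,-5) → (-34,-9)

(-34,-9)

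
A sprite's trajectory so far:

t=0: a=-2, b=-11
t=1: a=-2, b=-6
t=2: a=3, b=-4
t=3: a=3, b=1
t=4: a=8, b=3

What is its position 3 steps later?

The moves between consecutive positions are (+0, +5), (+5, +2), (+0, +5), (+5, +2); they repeat the 2-cycle [(+0, +5), (+5, +2)].
step 5: apply (+0, +5) → a=8, b=8
step 6: apply (+5, +2) → a=13, b=10
step 7: apply (+0, +5) → a=13, b=15

a=13, b=15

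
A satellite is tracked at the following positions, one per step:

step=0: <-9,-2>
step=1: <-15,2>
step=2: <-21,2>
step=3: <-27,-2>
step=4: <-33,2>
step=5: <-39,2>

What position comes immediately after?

<-45,-2>

First: linear, -6 per step → -45 at step 6.
Second: cycles through -2, 2, 2 every 3 steps. Step 6 lands at position 0 of the cycle → -2.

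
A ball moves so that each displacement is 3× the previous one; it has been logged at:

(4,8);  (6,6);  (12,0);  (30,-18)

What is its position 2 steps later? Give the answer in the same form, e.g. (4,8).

The jumps are (+2,-2), (+6,-6), (+18,-18) — a geometric progression with ratio 3.
step 4: (30,-18) + (+54,-54) → (84,-72)
step 5: (84,-72) + (+162,-162) → (246,-234)

(246,-234)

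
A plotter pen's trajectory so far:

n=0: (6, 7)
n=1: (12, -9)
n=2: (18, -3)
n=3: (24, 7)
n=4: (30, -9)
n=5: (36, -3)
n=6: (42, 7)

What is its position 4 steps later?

The first coordinate changes by +6 each step, so at step 10 it is 6 + 10·(6) = 66.
The second coordinate repeats the cycle [7, -9, -3] with period 3; step 10 mod 3 = 1, giving -9.

(66, -9)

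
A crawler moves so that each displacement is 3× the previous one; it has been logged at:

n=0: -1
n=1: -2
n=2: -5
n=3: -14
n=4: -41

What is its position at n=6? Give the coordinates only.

Step-to-step displacements: -1, -3, -9, -27; each is 3× the previous.
step 5: -41 − 81 → -122
step 6: -122 − 243 → -365

-365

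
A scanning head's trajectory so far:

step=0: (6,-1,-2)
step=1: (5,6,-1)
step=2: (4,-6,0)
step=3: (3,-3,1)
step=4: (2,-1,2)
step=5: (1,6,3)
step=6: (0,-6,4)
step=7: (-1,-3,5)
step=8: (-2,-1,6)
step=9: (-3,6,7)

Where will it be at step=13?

(-7,6,11)

First: linear, -1 per step → -7 at step 13.
Second: cycles through -1, 6, -6, -3 every 4 steps. Step 13 lands at position 1 of the cycle → 6.
Third: linear, +1 per step → 11 at step 13.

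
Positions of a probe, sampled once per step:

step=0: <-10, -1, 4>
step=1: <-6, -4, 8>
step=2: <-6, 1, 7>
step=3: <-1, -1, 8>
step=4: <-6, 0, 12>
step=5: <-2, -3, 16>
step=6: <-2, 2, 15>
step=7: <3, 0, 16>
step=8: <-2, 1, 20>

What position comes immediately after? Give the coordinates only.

Differencing gives <+4, -3, +4>, <+0, +5, -1>, <+5, -2, +1>, <-5, +1, +4>, <+4, -3, +4>, <+0, +5, -1>, <+5, -2, +1>, <-5, +1, +4>. This is the pattern <+4, -3, +4>, <+0, +5, -1>, <+5, -2, +1>, <-5, +1, +4> repeated.
step 9: apply <+4, -3, +4> → <2, -2, 24>

<2, -2, 24>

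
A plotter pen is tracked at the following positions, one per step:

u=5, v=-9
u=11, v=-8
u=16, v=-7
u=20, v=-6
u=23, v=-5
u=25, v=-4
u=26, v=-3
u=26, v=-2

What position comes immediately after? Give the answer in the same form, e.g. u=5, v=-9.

u=25, v=-1

Taking differences between consecutive positions: (+6, +1), (+5, +1), (+4, +1), (+3, +1), (+2, +1), (+1, +1), (+0, +1). These grow by (-1, +0) each step.
step 8: u=26, v=-2 + (-1, +1) → u=25, v=-1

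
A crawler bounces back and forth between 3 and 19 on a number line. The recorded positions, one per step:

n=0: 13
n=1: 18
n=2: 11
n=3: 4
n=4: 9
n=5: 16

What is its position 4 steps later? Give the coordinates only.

12

The value reflects between 3 and 19, moving 7 per step.
  step 6: 16 → 15
  step 7: 15 → 8
  step 8: 8 → 5
  step 9: 5 → 12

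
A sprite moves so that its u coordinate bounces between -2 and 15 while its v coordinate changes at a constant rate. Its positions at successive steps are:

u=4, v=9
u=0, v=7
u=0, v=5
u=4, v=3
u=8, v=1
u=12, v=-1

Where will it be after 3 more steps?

u=6, v=-7

The u coordinate reflects between -2 and 15, moving 4 per step.
  step 6: 12 → 14
  step 7: 14 → 10
  step 8: 10 → 6
The v coordinate changes by -2 each step: at step 8 it is -7.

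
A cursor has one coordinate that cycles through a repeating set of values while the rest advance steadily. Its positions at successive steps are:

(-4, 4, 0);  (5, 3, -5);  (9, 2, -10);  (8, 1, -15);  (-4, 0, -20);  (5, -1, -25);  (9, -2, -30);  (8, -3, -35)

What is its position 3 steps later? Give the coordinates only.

The first coordinate repeats the cycle [-4, 5, 9, 8] with period 4; step 10 mod 4 = 2, giving 9.
The second coordinate changes by -1 each step, so at step 10 it is 4 + 10·(-1) = -6.
The third coordinate changes by -5 each step, so at step 10 it is 0 + 10·(-5) = -50.

(9, -6, -50)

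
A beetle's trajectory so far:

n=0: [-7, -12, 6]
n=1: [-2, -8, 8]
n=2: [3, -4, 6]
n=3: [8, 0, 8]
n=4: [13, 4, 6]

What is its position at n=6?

[23, 12, 6]

The first coordinate changes by +5 each step, so at step 6 it is -7 + 6·(5) = 23.
The second coordinate changes by +4 each step, so at step 6 it is -12 + 6·(4) = 12.
The third coordinate repeats the cycle [6, 8] with period 2; step 6 mod 2 = 0, giving 6.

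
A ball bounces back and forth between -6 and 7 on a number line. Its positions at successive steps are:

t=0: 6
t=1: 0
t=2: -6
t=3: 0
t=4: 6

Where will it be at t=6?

-4

The value travels 6 per step and bounces off the walls at -6 and 7.
  step 5: 6 → 2
  step 6: 2 → -4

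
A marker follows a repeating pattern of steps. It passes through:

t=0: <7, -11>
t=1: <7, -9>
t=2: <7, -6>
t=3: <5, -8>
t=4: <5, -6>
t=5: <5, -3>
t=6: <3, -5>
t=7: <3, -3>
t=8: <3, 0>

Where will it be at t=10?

<1, 0>

The moves between consecutive positions are <+0, +2>, <+0, +3>, <-2, -2>, <+0, +2>, <+0, +3>, <-2, -2>, <+0, +2>, <+0, +3>; they repeat the 3-cycle [<+0, +2>, <+0, +3>, <-2, -2>].
step 9: apply <-2, -2> → <1, -2>
step 10: apply <+0, +2> → <1, 0>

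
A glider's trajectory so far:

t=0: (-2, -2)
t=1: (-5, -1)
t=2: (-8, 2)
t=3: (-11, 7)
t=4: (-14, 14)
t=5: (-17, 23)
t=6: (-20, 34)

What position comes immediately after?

(-23, 47)

Taking differences between consecutive positions: (-3, +1), (-3, +3), (-3, +5), (-3, +7), (-3, +9), (-3, +11). These grow by (+0, +2) each step.
step 7: (-20, 34) + (-3, +13) → (-23, 47)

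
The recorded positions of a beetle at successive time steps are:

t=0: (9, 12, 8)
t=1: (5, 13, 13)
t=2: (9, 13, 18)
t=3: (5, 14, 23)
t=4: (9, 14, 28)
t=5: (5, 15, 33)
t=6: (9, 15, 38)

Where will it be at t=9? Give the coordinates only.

(5, 17, 53)

Differencing gives (-4, +1, +5), (+4, +0, +5), (-4, +1, +5), (+4, +0, +5), (-4, +1, +5), (+4, +0, +5). This is the pattern (-4, +1, +5), (+4, +0, +5) repeated.
step 7: apply (-4, +1, +5) → (5, 16, 43)
step 8: apply (+4, +0, +5) → (9, 16, 48)
step 9: apply (-4, +1, +5) → (5, 17, 53)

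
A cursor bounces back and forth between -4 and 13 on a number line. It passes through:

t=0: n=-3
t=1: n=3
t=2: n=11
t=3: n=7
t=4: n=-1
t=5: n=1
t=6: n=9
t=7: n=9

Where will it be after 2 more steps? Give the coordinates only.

n=-1

The value reflects between -4 and 13, moving 8 per step.
  step 8: 9 → 1
  step 9: 1 → -1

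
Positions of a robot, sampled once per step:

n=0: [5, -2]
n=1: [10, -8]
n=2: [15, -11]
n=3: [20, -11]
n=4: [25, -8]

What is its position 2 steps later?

[35, 7]

First differences are [+5, -6], [+5, -3], [+5, +0], [+5, +3]; their common second difference is [+0, +3] (constant acceleration).
step 5: [25, -8] + [+5, +6] → [30, -2]
step 6: [30, -2] + [+5, +9] → [35, 7]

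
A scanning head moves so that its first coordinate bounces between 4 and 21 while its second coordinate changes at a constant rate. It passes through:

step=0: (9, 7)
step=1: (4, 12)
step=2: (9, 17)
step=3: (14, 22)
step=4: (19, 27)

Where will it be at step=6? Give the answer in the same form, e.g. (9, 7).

The first coordinate travels 5 per step and bounces off the walls at 4 and 21.
  step 5: 19 → 18
  step 6: 18 → 13
The second coordinate changes by +5 each step: at step 6 it is 37.

(13, 37)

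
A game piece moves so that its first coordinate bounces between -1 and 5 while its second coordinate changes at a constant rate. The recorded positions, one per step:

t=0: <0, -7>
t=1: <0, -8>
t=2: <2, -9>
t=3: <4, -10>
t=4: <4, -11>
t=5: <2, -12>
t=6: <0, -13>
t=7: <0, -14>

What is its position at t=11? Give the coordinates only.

<2, -18>

The first coordinate reflects between -1 and 5, moving 2 per step.
  step 8: 0 → 2
  step 9: 2 → 4
  step 10: 4 → 4
  step 11: 4 → 2
The second coordinate changes by -1 each step: at step 11 it is -18.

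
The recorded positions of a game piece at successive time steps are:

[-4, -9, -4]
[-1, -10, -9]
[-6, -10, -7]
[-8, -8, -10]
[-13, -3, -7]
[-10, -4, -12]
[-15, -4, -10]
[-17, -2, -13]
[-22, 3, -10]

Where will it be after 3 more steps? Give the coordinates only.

[-26, 4, -16]

The moves between consecutive positions are [+3, -1, -5], [-5, +0, +2], [-2, +2, -3], [-5, +5, +3], [+3, -1, -5], [-5, +0, +2], [-2, +2, -3], [-5, +5, +3]; they repeat the 4-cycle [[+3, -1, -5], [-5, +0, +2], [-2, +2, -3], [-5, +5, +3]].
step 9: apply [+3, -1, -5] → [-19, 2, -15]
step 10: apply [-5, +0, +2] → [-24, 2, -13]
step 11: apply [-2, +2, -3] → [-26, 4, -16]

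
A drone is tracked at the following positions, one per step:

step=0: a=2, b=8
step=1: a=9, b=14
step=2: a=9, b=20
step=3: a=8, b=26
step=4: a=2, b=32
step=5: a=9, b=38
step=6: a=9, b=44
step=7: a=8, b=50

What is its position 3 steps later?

A: cycles through 2, 9, 9, 8 every 4 steps. Step 10 lands at position 2 of the cycle → 9.
B: linear, +6 per step → 68 at step 10.

a=9, b=68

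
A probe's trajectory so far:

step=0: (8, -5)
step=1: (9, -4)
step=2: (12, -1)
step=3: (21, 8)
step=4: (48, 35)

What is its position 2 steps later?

(372, 359)

The jumps are (+1, +1), (+3, +3), (+9, +9), (+27, +27) — a geometric progression with ratio 3.
step 5: (48, 35) + (+81, +81) → (129, 116)
step 6: (129, 116) + (+243, +243) → (372, 359)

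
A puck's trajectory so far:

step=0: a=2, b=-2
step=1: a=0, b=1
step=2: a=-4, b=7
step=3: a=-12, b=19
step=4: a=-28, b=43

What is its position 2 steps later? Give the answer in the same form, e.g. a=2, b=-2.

Step-to-step displacements: (-2,+3), (-4,+6), (-8,+12), (-16,+24); each is 2× the previous.
step 5: a=-28, b=43 + (-32,+48) → a=-60, b=91
step 6: a=-60, b=91 + (-64,+96) → a=-124, b=187

a=-124, b=187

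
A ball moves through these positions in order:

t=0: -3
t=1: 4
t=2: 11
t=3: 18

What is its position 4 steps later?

Each step adds +7 to the position.
step 4: 18 + 7 → 25
step 5: 25 + 7 → 32
step 6: 32 + 7 → 39
step 7: 39 + 7 → 46

46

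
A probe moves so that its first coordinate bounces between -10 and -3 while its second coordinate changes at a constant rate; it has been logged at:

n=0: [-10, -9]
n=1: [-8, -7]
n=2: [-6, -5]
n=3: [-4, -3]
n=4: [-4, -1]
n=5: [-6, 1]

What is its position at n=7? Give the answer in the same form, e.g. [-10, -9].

The first coordinate reflects between -10 and -3, moving 2 per step.
  step 6: -6 → -8
  step 7: -8 → -10
The second coordinate changes by +2 each step: at step 7 it is 5.

[-10, 5]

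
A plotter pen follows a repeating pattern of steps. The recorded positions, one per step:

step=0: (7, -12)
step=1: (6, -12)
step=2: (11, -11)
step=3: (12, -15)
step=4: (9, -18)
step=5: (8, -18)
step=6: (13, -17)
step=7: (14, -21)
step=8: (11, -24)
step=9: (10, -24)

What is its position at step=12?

Differencing gives (-1, +0), (+5, +1), (+1, -4), (-3, -3), (-1, +0), (+5, +1), (+1, -4), (-3, -3), (-1, +0). This is the pattern (-1, +0), (+5, +1), (+1, -4), (-3, -3) repeated.
step 10: apply (+5, +1) → (15, -23)
step 11: apply (+1, -4) → (16, -27)
step 12: apply (-3, -3) → (13, -30)

(13, -30)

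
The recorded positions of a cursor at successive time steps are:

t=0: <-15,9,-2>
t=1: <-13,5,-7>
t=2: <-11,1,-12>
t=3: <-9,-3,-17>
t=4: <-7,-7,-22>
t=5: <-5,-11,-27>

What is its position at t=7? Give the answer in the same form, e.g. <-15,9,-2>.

<-1,-19,-37>

Each step adds <+2,-4,-5> to the position.
step 6: <-5,-11,-27> + <+2,-4,-5> → <-3,-15,-32>
step 7: <-3,-15,-32> + <+2,-4,-5> → <-1,-19,-37>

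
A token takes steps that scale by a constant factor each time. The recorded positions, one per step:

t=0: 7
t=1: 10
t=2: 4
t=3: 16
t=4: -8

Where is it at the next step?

40

The jumps are +3, -6, +12, -24 — a geometric progression with ratio -2.
step 5: -8 + 48 → 40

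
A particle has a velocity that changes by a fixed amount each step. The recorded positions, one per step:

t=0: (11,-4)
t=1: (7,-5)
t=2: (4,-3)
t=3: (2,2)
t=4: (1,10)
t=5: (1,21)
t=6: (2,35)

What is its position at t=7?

(4,52)

Taking differences between consecutive positions: (-4,-1), (-3,+2), (-2,+5), (-1,+8), (+0,+11), (+1,+14). These grow by (+1,+3) each step.
step 7: (2,35) + (+2,+17) → (4,52)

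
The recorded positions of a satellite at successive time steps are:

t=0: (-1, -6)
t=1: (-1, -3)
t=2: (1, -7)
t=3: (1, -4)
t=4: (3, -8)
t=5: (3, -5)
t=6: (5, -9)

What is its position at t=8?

(7, -10)

The moves between consecutive positions are (+0, +3), (+2, -4), (+0, +3), (+2, -4), (+0, +3), (+2, -4); they repeat the 2-cycle [(+0, +3), (+2, -4)].
step 7: apply (+0, +3) → (5, -6)
step 8: apply (+2, -4) → (7, -10)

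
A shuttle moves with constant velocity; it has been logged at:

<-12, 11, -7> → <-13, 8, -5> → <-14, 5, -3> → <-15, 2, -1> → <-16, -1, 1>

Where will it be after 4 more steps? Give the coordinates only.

Each step adds <-1, -3, +2> to the position.
step 5: <-16, -1, 1> + <-1, -3, +2> → <-17, -4, 3>
step 6: <-17, -4, 3> + <-1, -3, +2> → <-18, -7, 5>
step 7: <-18, -7, 5> + <-1, -3, +2> → <-19, -10, 7>
step 8: <-19, -10, 7> + <-1, -3, +2> → <-20, -13, 9>

<-20, -13, 9>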